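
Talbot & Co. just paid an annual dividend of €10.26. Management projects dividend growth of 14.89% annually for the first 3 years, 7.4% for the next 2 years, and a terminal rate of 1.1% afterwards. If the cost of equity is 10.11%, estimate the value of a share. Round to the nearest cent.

Three-stage DDM. Project D₁…D_5; terminal Gordon value at t=5 with g = 0.011; discount at r = 0.1011.
D_1 = 11.7877
D_2 = 13.5429
D_3 = 15.5594
D_4 = 16.7108
D_5 = 17.9474
TV_5 = 18.1449/(0.1011−0.011) = 201.3859
P₀ = Σ Dₜ/(1+r)ᵗ + TV_5/(1+r)^5 = 180.4086

€180.41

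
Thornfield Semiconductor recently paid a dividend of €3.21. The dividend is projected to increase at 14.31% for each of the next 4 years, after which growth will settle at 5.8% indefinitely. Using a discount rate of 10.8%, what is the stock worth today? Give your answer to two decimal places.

Two-stage DDM. Project D₁…D_4 at 0.1431, terminal growth 0.058, discount at r = 0.108.
D_1 = 3.6694
D_2 = 4.1944
D_3 = 4.7947
D_4 = 5.4808
Terminal value at t=4: TV = D_5/(r−g) = 5.7987/(0.108−0.058) = 115.9732
P₀ = 3.6694/(1+0.108)^1 + 4.1944/(1+0.108)^2 + 4.7947/(1+0.108)^3 + 5.4808/(1+0.108)^4 + 115.9732/(1+0.108)^4 = 90.8378

€90.84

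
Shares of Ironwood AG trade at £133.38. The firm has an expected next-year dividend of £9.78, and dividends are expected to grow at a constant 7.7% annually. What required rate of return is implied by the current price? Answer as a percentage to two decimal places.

15.03%

Rearranging the constant-growth DDM: r = D₁/P₀ + g.
r = 9.7800 / 133.38 + 0.077 = 0.07332 + 0.077 = 0.15032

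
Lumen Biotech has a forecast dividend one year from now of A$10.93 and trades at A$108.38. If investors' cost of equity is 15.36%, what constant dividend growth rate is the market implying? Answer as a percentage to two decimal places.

5.28%

From P₀ = D₁/(r − g), the implied growth is g = r − D₁/P₀.
g = 0.1536 − 10.93/108.38 = 0.1536 − 0.10085 = 0.05275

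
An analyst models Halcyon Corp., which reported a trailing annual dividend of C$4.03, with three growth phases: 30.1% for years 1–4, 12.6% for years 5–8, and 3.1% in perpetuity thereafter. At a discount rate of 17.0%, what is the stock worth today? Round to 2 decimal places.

Three-stage DDM. Project D₁…D_8; terminal Gordon value at t=8 with g = 0.031; discount at r = 0.17.
D_1 = 5.2430
D_2 = 6.8212
D_3 = 8.8744
D_4 = 11.5455
D_5 = 13.0003
D_6 = 14.6383
D_7 = 16.4827
D_8 = 18.5596
TV_8 = 19.1349/(0.17−0.031) = 137.6612
P₀ = Σ Dₜ/(1+r)ᵗ + TV_8/(1+r)^8 = 82.7834

C$82.78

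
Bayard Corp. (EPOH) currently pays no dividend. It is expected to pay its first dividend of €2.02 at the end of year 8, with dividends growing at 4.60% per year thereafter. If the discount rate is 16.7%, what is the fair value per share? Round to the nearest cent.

Deferred-dividend DDM. At t=7 the remaining stream is a growing perpetuity with first payment D_8 = 2.02.
V_7 = D_8/(r−g) = 2.02/(0.167−0.046) = 16.6942
P₀ = V_7/(1+r)^7 = 16.6942/(1+0.167)^7 = 5.6633

€5.66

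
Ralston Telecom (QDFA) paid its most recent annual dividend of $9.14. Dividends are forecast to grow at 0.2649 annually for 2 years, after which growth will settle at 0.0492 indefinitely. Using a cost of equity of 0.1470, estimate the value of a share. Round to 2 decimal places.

$140.44

Two-stage DDM. Project D₁…D_2 at 0.2649, terminal growth 0.0492, discount at r = 0.147.
D_1 = 11.5612
D_2 = 14.6237
Terminal value at t=2: TV = D_3/(r−g) = 15.3432/(0.147−0.0492) = 156.8838
P₀ = 11.5612/(1+0.147)^1 + 14.6237/(1+0.147)^2 + 156.8838/(1+0.147)^2 = 140.4431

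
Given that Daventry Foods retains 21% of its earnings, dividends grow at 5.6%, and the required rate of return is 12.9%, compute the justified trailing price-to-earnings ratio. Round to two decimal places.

11.43

Payout ratio b = 1 − 0.21 = 0.79.
Justified trailing P/E = b(1+g)/(r−g) = 0.79×(1+0.056)/(0.129−0.056) = 11.4279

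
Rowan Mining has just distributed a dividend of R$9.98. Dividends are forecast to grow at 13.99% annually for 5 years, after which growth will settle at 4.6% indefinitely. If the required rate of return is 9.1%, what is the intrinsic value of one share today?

Two-stage DDM. Project D₁…D_5 at 0.1399, terminal growth 0.046, discount at r = 0.091.
D_1 = 11.3762
D_2 = 12.9677
D_3 = 14.7819
D_4 = 16.8499
D_5 = 19.2072
Terminal value at t=5: TV = D_6/(r−g) = 20.0907/(0.091−0.046) = 446.4610
P₀ = 11.3762/(1+0.091)^1 + 12.9677/(1+0.091)^2 + 14.7819/(1+0.091)^3 + 16.8499/(1+0.091)^4 + 19.2072/(1+0.091)^5 + 446.4610/(1+0.091)^5 = 345.8660

R$345.87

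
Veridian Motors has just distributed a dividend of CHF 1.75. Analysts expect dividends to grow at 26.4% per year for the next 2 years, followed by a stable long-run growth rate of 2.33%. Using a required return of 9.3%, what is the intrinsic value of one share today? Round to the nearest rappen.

Two-stage DDM. Project D₁…D_2 at 0.264, terminal growth 0.0233, discount at r = 0.093.
D_1 = 2.2120
D_2 = 2.7960
Terminal value at t=2: TV = D_3/(r−g) = 2.8611/(0.093−0.0233) = 41.0490
P₀ = 2.2120/(1+0.093)^1 + 2.7960/(1+0.093)^2 + 41.0490/(1+0.093)^2 = 38.7249

CHF 38.72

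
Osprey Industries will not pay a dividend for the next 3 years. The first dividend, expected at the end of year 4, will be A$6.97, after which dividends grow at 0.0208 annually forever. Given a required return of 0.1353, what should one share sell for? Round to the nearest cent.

A$41.60

Deferred-dividend DDM. At t=3 the remaining stream is a growing perpetuity with first payment D_4 = 6.97.
V_3 = D_4/(r−g) = 6.97/(0.1353−0.0208) = 60.8734
P₀ = V_3/(1+r)^3 = 60.8734/(1+0.1353)^3 = 41.6002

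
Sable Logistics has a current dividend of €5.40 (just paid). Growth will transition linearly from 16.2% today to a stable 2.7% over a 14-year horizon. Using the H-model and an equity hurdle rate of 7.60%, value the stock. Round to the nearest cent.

H-model: P₀ = D₀[(1+g_L) + H(g_S−g_L)]/(r−g_L), with H = 14/2 = 7.
P₀ = 5.40 × [(1+0.027) + 7×(0.162−0.027)] / (0.076−0.027)
   = 5.40 × 1.9720 / 0.049 = 217.3224

€217.32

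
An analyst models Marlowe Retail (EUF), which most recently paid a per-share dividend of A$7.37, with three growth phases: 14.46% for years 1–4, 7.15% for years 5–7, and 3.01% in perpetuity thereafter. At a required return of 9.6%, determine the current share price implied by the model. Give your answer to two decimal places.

A$186.09

Three-stage DDM. Project D₁…D_7; terminal Gordon value at t=7 with g = 0.0301; discount at r = 0.096.
D_1 = 8.4357
D_2 = 9.6555
D_3 = 11.0517
D_4 = 12.6498
D_5 = 13.5542
D_6 = 14.5234
D_7 = 15.5618
TV_7 = 16.0302/(0.096−0.0301) = 243.2501
P₀ = Σ Dₜ/(1+r)ᵗ + TV_7/(1+r)^7 = 186.0880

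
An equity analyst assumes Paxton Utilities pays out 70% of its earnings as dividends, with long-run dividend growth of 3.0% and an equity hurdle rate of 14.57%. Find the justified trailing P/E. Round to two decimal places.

6.23

Justified trailing P/E = b(1+g)/(r−g) = 0.70×(1+0.03)/(0.1457−0.03) = 6.2316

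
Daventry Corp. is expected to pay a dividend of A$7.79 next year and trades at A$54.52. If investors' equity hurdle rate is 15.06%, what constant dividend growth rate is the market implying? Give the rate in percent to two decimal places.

0.77%

From P₀ = D₁/(r − g), the implied growth is g = r − D₁/P₀.
g = 0.1506 − 7.79/54.52 = 0.1506 − 0.14288 = 0.00772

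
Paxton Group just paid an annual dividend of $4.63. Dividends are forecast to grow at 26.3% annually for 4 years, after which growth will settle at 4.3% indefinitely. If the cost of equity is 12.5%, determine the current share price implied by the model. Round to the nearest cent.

$118.49

Two-stage DDM. Project D₁…D_4 at 0.263, terminal growth 0.043, discount at r = 0.125.
D_1 = 5.8477
D_2 = 7.3856
D_3 = 9.3281
D_4 = 11.7813
Terminal value at t=4: TV = D_5/(r−g) = 12.2879/(0.125−0.043) = 149.8528
P₀ = 5.8477/(1+0.125)^1 + 7.3856/(1+0.125)^2 + 9.3281/(1+0.125)^3 + 11.7813/(1+0.125)^4 + 149.8528/(1+0.125)^4 = 118.4923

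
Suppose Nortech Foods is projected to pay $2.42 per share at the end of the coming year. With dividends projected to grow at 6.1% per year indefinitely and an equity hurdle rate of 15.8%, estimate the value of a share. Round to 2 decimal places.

Gordon growth model: P₀ = D₁/(r − g), with D₁ = 2.42 given directly.
P₀ = 2.4200 / (0.158 − 0.061) = 2.4200 / 0.097 = 24.9485

$24.95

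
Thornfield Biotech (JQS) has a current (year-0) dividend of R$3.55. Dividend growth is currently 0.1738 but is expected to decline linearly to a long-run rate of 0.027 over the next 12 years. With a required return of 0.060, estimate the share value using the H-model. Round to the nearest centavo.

R$205.23

H-model: P₀ = D₀[(1+g_L) + H(g_S−g_L)]/(r−g_L), with H = 12/2 = 6.
P₀ = 3.55 × [(1+0.027) + 6×(0.1738−0.027)] / (0.06−0.027)
   = 3.55 × 1.9078 / 0.033 = 205.2330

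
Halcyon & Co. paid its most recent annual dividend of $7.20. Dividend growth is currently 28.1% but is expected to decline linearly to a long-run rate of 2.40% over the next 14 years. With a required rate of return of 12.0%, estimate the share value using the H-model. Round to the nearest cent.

H-model: P₀ = D₀[(1+g_L) + H(g_S−g_L)]/(r−g_L), with H = 14/2 = 7.
P₀ = 7.20 × [(1+0.024) + 7×(0.281−0.024)] / (0.12−0.024)
   = 7.20 × 2.8230 / 0.096 = 211.7250

$211.73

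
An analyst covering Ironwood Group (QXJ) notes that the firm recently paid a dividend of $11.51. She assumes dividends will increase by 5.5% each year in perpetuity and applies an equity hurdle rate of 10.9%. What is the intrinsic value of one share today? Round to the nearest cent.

Gordon growth model: P₀ = D₁/(r − g). D₁ = 11.51 × (1 + 0.055) = 12.1430.
P₀ = 12.1430 / (0.109 − 0.055) = 12.1430 / 0.054 = 224.8713

$224.87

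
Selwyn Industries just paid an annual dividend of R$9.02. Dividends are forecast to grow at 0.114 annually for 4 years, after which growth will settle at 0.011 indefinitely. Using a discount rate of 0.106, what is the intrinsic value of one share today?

Two-stage DDM. Project D₁…D_4 at 0.114, terminal growth 0.011, discount at r = 0.106.
D_1 = 10.0483
D_2 = 11.1938
D_3 = 12.4699
D_4 = 13.8914
Terminal value at t=4: TV = D_5/(r−g) = 14.0442/(0.106−0.011) = 147.8342
P₀ = 10.0483/(1+0.106)^1 + 11.1938/(1+0.106)^2 + 12.4699/(1+0.106)^3 + 13.8914/(1+0.106)^4 + 147.8342/(1+0.106)^4 = 135.5366

R$135.54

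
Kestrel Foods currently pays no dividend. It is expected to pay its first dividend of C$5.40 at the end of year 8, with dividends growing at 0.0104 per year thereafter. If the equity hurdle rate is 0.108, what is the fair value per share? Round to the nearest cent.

Deferred-dividend DDM. At t=7 the remaining stream is a growing perpetuity with first payment D_8 = 5.40.
V_7 = D_8/(r−g) = 5.40/(0.108−0.0104) = 55.3279
P₀ = V_7/(1+r)^7 = 55.3279/(1+0.108)^7 = 26.9877

C$26.99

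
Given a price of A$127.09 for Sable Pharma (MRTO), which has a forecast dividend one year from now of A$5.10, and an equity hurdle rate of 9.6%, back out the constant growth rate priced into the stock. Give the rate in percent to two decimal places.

From P₀ = D₁/(r − g), the implied growth is g = r − D₁/P₀.
g = 0.096 − 5.10/127.09 = 0.096 − 0.04013 = 0.05587

5.59%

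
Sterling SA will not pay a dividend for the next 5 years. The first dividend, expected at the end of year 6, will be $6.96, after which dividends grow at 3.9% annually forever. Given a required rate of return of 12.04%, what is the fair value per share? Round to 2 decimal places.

$48.43

Deferred-dividend DDM. At t=5 the remaining stream is a growing perpetuity with first payment D_6 = 6.96.
V_5 = D_6/(r−g) = 6.96/(0.1204−0.039) = 85.5037
P₀ = V_5/(1+r)^5 = 85.5037/(1+0.1204)^5 = 48.4305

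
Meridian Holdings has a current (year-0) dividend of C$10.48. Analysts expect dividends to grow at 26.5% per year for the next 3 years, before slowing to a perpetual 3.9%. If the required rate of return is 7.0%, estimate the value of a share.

Two-stage DDM. Project D₁…D_3 at 0.265, terminal growth 0.039, discount at r = 0.07.
D_1 = 13.2572
D_2 = 16.7704
D_3 = 21.2145
Terminal value at t=3: TV = D_4/(r−g) = 22.0419/(0.07−0.039) = 711.0280
P₀ = 13.2572/(1+0.07)^1 + 16.7704/(1+0.07)^2 + 21.2145/(1+0.07)^3 + 711.0280/(1+0.07)^3 = 624.7658

C$624.77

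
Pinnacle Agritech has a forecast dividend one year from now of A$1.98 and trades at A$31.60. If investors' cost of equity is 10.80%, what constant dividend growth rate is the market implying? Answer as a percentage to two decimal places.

4.53%

From P₀ = D₁/(r − g), the implied growth is g = r − D₁/P₀.
g = 0.108 − 1.98/31.60 = 0.108 − 0.06266 = 0.04534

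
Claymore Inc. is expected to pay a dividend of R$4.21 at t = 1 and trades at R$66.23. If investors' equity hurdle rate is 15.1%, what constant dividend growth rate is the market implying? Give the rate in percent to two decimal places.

8.74%

From P₀ = D₁/(r − g), the implied growth is g = r − D₁/P₀.
g = 0.151 − 4.21/66.23 = 0.151 − 0.06357 = 0.08743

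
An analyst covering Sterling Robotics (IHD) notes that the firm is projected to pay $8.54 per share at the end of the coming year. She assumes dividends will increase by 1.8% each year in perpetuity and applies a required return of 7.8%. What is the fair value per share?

Gordon growth model: P₀ = D₁/(r − g), with D₁ = 8.54 given directly.
P₀ = 8.5400 / (0.078 − 0.018) = 8.5400 / 0.06 = 142.3333

$142.33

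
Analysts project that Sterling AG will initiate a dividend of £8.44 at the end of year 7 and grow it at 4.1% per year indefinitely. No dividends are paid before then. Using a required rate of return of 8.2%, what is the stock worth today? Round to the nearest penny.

Deferred-dividend DDM. At t=6 the remaining stream is a growing perpetuity with first payment D_7 = 8.44.
V_6 = D_7/(r−g) = 8.44/(0.082−0.041) = 205.8537
P₀ = V_6/(1+r)^6 = 205.8537/(1+0.082)^6 = 128.2907

£128.29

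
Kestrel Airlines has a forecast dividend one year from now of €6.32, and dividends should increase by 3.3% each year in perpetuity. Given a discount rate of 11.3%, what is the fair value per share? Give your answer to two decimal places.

€79.00

Gordon growth model: P₀ = D₁/(r − g), with D₁ = 6.32 given directly.
P₀ = 6.3200 / (0.113 − 0.033) = 6.3200 / 0.08 = 79.0000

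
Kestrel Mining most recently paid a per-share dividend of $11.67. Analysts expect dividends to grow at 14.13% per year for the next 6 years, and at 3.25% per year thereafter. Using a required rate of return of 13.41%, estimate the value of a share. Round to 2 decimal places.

Two-stage DDM. Project D₁…D_6 at 0.1413, terminal growth 0.0325, discount at r = 0.1341.
D_1 = 13.3190
D_2 = 15.2009
D_3 = 17.3488
D_4 = 19.8002
D_5 = 22.5980
D_6 = 25.7911
Terminal value at t=6: TV = D_7/(r−g) = 26.6293/(0.1341−0.0325) = 262.0995
P₀ = 13.3190/(1+0.1341)^1 + 15.2009/(1+0.1341)^2 + 17.3488/(1+0.1341)^3 + 19.8002/(1+0.1341)^4 + 22.5980/(1+0.1341)^5 + 25.7911/(1+0.1341)^6 + 262.0995/(1+0.1341)^6 = 194.7775

$194.78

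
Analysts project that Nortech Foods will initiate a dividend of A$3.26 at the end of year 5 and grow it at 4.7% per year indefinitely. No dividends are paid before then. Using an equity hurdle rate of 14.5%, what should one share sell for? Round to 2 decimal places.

Deferred-dividend DDM. At t=4 the remaining stream is a growing perpetuity with first payment D_5 = 3.26.
V_4 = D_5/(r−g) = 3.26/(0.145−0.047) = 33.2653
P₀ = V_4/(1+r)^4 = 33.2653/(1+0.145)^4 = 19.3539

A$19.35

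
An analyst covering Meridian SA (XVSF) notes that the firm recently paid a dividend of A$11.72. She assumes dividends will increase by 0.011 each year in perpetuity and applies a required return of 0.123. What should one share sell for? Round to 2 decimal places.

Gordon growth model: P₀ = D₁/(r − g). D₁ = 11.72 × (1 + 0.011) = 11.8489.
P₀ = 11.8489 / (0.123 − 0.011) = 11.8489 / 0.112 = 105.7939

A$105.79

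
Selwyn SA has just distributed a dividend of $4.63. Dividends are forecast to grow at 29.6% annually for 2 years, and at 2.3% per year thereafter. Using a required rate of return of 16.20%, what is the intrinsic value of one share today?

$53.31

Two-stage DDM. Project D₁…D_2 at 0.296, terminal growth 0.023, discount at r = 0.162.
D_1 = 6.0005
D_2 = 7.7766
Terminal value at t=2: TV = D_3/(r−g) = 7.9555/(0.162−0.023) = 57.2337
P₀ = 6.0005/(1+0.162)^1 + 7.7766/(1+0.162)^2 + 57.2337/(1+0.162)^2 = 53.3110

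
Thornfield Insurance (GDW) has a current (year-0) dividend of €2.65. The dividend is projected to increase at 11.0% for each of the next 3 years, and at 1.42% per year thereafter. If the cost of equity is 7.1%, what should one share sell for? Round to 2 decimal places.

€61.22

Two-stage DDM. Project D₁…D_3 at 0.11, terminal growth 0.0142, discount at r = 0.071.
D_1 = 2.9415
D_2 = 3.2651
D_3 = 3.6242
Terminal value at t=3: TV = D_4/(r−g) = 3.6757/(0.071−0.0142) = 64.7128
P₀ = 2.9415/(1+0.071)^1 + 3.2651/(1+0.071)^2 + 3.6242/(1+0.071)^3 + 64.7128/(1+0.071)^3 = 61.2203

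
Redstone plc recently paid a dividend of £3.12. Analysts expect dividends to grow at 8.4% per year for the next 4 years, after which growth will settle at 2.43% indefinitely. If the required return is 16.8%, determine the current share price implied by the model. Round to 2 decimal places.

£26.89

Two-stage DDM. Project D₁…D_4 at 0.084, terminal growth 0.0243, discount at r = 0.168.
D_1 = 3.3821
D_2 = 3.6662
D_3 = 3.9741
D_4 = 4.3080
Terminal value at t=4: TV = D_5/(r−g) = 4.4126/(0.168−0.0243) = 30.7073
P₀ = 3.3821/(1+0.168)^1 + 3.6662/(1+0.168)^2 + 3.9741/(1+0.168)^3 + 4.3080/(1+0.168)^4 + 30.7073/(1+0.168)^4 = 26.8913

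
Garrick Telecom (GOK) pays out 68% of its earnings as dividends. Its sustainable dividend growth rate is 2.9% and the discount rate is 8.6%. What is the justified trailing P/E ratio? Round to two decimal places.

Justified trailing P/E = b(1+g)/(r−g) = 0.68×(1+0.029)/(0.086−0.029) = 12.2758

12.28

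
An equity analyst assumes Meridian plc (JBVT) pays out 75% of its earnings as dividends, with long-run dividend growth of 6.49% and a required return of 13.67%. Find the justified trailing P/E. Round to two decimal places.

11.12

Justified trailing P/E = b(1+g)/(r−g) = 0.75×(1+0.0649)/(0.1367−0.0649) = 11.1236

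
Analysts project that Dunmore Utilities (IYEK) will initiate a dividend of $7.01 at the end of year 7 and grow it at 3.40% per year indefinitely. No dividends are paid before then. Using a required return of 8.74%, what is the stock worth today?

Deferred-dividend DDM. At t=6 the remaining stream is a growing perpetuity with first payment D_7 = 7.01.
V_6 = D_7/(r−g) = 7.01/(0.0874−0.034) = 131.2734
P₀ = V_6/(1+r)^6 = 131.2734/(1+0.0874)^6 = 79.4037

$79.40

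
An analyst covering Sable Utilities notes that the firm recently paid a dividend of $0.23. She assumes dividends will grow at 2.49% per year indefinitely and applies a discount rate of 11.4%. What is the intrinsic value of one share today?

Gordon growth model: P₀ = D₁/(r − g). D₁ = 0.23 × (1 + 0.0249) = 0.2357.
P₀ = 0.2357 / (0.114 − 0.0249) = 0.2357 / 0.0891 = 2.6456

$2.65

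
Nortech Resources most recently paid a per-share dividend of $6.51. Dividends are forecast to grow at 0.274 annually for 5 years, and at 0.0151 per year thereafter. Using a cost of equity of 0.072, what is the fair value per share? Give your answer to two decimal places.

Two-stage DDM. Project D₁…D_5 at 0.274, terminal growth 0.0151, discount at r = 0.072.
D_1 = 8.2937
D_2 = 10.5662
D_3 = 13.4614
D_4 = 17.1498
D_5 = 21.8488
Terminal value at t=5: TV = D_6/(r−g) = 22.1787/(0.072−0.0151) = 389.7846
P₀ = 8.2937/(1+0.072)^1 + 10.5662/(1+0.072)^2 + 13.4614/(1+0.072)^3 + 17.1498/(1+0.072)^4 + 21.8488/(1+0.072)^5 + 389.7846/(1+0.072)^5 = 331.6058

$331.61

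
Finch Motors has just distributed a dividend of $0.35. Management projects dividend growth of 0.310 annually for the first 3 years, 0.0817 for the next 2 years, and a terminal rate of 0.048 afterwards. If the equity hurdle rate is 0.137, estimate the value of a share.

$8.10

Three-stage DDM. Project D₁…D_5; terminal Gordon value at t=5 with g = 0.048; discount at r = 0.137.
D_1 = 0.4585
D_2 = 0.6006
D_3 = 0.7868
D_4 = 0.8511
D_5 = 0.9207
TV_5 = 0.9648/(0.137−0.048) = 10.8409
P₀ = Σ Dₜ/(1+r)ᵗ + TV_5/(1+r)^5 = 8.1021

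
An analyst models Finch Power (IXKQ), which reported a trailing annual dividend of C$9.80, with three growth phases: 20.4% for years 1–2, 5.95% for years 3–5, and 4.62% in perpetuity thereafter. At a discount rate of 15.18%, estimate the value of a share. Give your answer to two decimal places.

Three-stage DDM. Project D₁…D_5; terminal Gordon value at t=5 with g = 0.0462; discount at r = 0.1518.
D_1 = 11.7992
D_2 = 14.2062
D_3 = 15.0515
D_4 = 15.9471
D_5 = 16.8959
TV_5 = 17.6765/(0.1518−0.0462) = 167.3912
P₀ = Σ Dₜ/(1+r)ᵗ + TV_5/(1+r)^5 = 130.7734

C$130.77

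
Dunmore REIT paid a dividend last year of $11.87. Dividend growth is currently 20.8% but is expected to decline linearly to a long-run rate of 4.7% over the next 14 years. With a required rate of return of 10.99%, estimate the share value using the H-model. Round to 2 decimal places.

H-model: P₀ = D₀[(1+g_L) + H(g_S−g_L)]/(r−g_L), with H = 14/2 = 7.
P₀ = 11.87 × [(1+0.047) + 7×(0.208−0.047)] / (0.1099−0.047)
   = 11.87 × 2.1740 / 0.0629 = 410.2604

$410.26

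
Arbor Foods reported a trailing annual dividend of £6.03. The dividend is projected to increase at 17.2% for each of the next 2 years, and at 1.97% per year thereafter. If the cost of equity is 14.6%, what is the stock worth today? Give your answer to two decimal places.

Two-stage DDM. Project D₁…D_2 at 0.172, terminal growth 0.0197, discount at r = 0.146.
D_1 = 7.0672
D_2 = 8.2827
Terminal value at t=2: TV = D_3/(r−g) = 8.4459/(0.146−0.0197) = 66.8716
P₀ = 7.0672/(1+0.146)^1 + 8.2827/(1+0.146)^2 + 66.8716/(1+0.146)^2 = 63.3916

£63.39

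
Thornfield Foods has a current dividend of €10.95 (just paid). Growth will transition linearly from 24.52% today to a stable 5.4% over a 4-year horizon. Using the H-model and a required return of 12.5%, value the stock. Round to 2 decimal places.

H-model: P₀ = D₀[(1+g_L) + H(g_S−g_L)]/(r−g_L), with H = 4/2 = 2.
P₀ = 10.95 × [(1+0.054) + 2×(0.2452−0.054)] / (0.125−0.054)
   = 10.95 × 1.4364 / 0.071 = 221.5293

€221.53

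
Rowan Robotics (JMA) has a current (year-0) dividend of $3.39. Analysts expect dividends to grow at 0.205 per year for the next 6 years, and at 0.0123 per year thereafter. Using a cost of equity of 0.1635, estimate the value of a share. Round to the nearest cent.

Two-stage DDM. Project D₁…D_6 at 0.205, terminal growth 0.0123, discount at r = 0.1635.
D_1 = 4.0850
D_2 = 4.9224
D_3 = 5.9314
D_4 = 7.1474
D_5 = 8.6126
D_6 = 10.3782
Terminal value at t=6: TV = D_7/(r−g) = 10.5059/(0.1635−0.0123) = 69.4831
P₀ = 4.0850/(1+0.1635)^1 + 4.9224/(1+0.1635)^2 + 5.9314/(1+0.1635)^3 + 7.1474/(1+0.1635)^4 + 8.6126/(1+0.1635)^5 + 10.3782/(1+0.1635)^6 + 69.4831/(1+0.1635)^6 = 51.0436

$51.04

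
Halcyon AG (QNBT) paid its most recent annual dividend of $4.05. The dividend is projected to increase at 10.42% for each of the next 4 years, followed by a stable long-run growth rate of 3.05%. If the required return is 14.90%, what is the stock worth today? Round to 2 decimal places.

Two-stage DDM. Project D₁…D_4 at 0.1042, terminal growth 0.0305, discount at r = 0.149.
D_1 = 4.4720
D_2 = 4.9380
D_3 = 5.4525
D_4 = 6.0207
Terminal value at t=4: TV = D_5/(r−g) = 6.2043/(0.149−0.0305) = 52.3571
P₀ = 4.4720/(1+0.149)^1 + 4.9380/(1+0.149)^2 + 5.4525/(1+0.149)^3 + 6.0207/(1+0.149)^4 + 52.3571/(1+0.149)^4 = 44.7210

$44.72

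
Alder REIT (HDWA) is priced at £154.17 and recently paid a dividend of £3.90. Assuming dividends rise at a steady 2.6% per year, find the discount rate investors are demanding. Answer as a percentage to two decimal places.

5.20%

Rearranging the constant-growth DDM: r = D₁/P₀ + g.
D₁ = 3.90 × (1 + 0.026) = 4.0014.
r = 4.0014 / 154.17 + 0.026 = 0.02595 + 0.026 = 0.05195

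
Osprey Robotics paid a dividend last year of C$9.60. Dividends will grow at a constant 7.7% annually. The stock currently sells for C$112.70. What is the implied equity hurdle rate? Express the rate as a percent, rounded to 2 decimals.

Rearranging the constant-growth DDM: r = D₁/P₀ + g.
D₁ = 9.60 × (1 + 0.077) = 10.3392.
r = 10.3392 / 112.70 + 0.077 = 0.09174 + 0.077 = 0.16874

16.87%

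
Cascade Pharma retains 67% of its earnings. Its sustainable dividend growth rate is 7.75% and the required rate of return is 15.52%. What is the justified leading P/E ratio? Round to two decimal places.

4.25

Payout ratio b = 1 − 0.67 = 0.33.
Justified leading P/E = b/(r−g) = 0.33/(0.1552−0.0775) = 4.2471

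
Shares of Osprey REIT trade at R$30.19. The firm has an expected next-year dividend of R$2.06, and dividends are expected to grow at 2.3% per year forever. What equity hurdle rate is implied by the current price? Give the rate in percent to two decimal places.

Rearranging the constant-growth DDM: r = D₁/P₀ + g.
r = 2.0600 / 30.19 + 0.023 = 0.06823 + 0.023 = 0.09123

9.12%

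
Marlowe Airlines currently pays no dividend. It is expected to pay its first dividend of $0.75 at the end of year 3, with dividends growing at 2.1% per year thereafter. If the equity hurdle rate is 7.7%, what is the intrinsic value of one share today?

Deferred-dividend DDM. At t=2 the remaining stream is a growing perpetuity with first payment D_3 = 0.75.
V_2 = D_3/(r−g) = 0.75/(0.077−0.021) = 13.3929
P₀ = V_2/(1+r)^2 = 13.3929/(1+0.077)^2 = 11.5463

$11.55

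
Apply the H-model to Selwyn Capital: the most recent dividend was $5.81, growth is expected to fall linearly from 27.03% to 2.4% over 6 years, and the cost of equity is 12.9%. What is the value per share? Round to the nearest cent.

H-model: P₀ = D₀[(1+g_L) + H(g_S−g_L)]/(r−g_L), with H = 6/2 = 3.
P₀ = 5.81 × [(1+0.024) + 3×(0.2703−0.024)] / (0.129−0.024)
   = 5.81 × 1.7629 / 0.105 = 97.5471

$97.55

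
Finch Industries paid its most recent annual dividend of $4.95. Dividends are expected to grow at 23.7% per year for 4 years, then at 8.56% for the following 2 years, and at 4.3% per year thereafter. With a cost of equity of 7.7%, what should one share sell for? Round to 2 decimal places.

$314.26

Three-stage DDM. Project D₁…D_6; terminal Gordon value at t=6 with g = 0.043; discount at r = 0.077.
D_1 = 6.1232
D_2 = 7.5743
D_3 = 9.3695
D_4 = 11.5900
D_5 = 12.5821
D_6 = 13.6591
TV_6 = 14.2465/(0.077−0.043) = 419.0145
P₀ = Σ Dₜ/(1+r)ᵗ + TV_6/(1+r)^6 = 314.2595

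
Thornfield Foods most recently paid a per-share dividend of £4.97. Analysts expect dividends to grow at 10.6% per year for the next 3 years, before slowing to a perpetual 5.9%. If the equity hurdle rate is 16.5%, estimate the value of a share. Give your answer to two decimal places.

Two-stage DDM. Project D₁…D_3 at 0.106, terminal growth 0.059, discount at r = 0.165.
D_1 = 5.4968
D_2 = 6.0795
D_3 = 6.7239
Terminal value at t=3: TV = D_4/(r−g) = 7.1206/(0.165−0.059) = 67.1756
P₀ = 5.4968/(1+0.165)^1 + 6.0795/(1+0.165)^2 + 6.7239/(1+0.165)^3 + 67.1756/(1+0.165)^3 = 55.9350

£55.93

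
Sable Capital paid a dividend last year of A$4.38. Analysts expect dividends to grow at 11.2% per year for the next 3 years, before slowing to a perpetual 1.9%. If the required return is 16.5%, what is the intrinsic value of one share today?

A$38.56

Two-stage DDM. Project D₁…D_3 at 0.112, terminal growth 0.019, discount at r = 0.165.
D_1 = 4.8706
D_2 = 5.4161
D_3 = 6.0227
Terminal value at t=3: TV = D_4/(r−g) = 6.1371/(0.165−0.019) = 42.0349
P₀ = 4.8706/(1+0.165)^1 + 5.4161/(1+0.165)^2 + 6.0227/(1+0.165)^3 + 42.0349/(1+0.165)^3 = 38.5650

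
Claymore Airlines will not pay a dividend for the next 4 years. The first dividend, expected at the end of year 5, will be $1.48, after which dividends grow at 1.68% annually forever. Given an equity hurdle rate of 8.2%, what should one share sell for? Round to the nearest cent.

$16.56

Deferred-dividend DDM. At t=4 the remaining stream is a growing perpetuity with first payment D_5 = 1.48.
V_4 = D_5/(r−g) = 1.48/(0.082−0.0168) = 22.6994
P₀ = V_4/(1+r)^4 = 22.6994/(1+0.082)^4 = 16.5617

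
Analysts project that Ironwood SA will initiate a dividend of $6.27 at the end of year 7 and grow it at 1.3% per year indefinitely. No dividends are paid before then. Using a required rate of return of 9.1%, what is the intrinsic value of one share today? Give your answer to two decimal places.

$47.67

Deferred-dividend DDM. At t=6 the remaining stream is a growing perpetuity with first payment D_7 = 6.27.
V_6 = D_7/(r−g) = 6.27/(0.091−0.013) = 80.3846
P₀ = V_6/(1+r)^6 = 80.3846/(1+0.091)^6 = 47.6677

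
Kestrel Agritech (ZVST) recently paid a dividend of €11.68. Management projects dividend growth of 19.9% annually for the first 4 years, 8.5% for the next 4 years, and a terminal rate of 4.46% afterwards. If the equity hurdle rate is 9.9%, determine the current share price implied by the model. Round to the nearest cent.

Three-stage DDM. Project D₁…D_8; terminal Gordon value at t=8 with g = 0.0446; discount at r = 0.099.
D_1 = 14.0043
D_2 = 16.7912
D_3 = 20.1326
D_4 = 24.1390
D_5 = 26.1908
D_6 = 28.4171
D_7 = 30.8325
D_8 = 33.4533
TV_8 = 34.9453/(0.099−0.0446) = 642.3765
P₀ = Σ Dₜ/(1+r)ᵗ + TV_8/(1+r)^8 = 424.3296

€424.33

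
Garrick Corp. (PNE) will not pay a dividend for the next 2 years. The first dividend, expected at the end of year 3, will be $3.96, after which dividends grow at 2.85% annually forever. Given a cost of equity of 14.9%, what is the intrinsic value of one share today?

$24.89

Deferred-dividend DDM. At t=2 the remaining stream is a growing perpetuity with first payment D_3 = 3.96.
V_2 = D_3/(r−g) = 3.96/(0.149−0.0285) = 32.8631
P₀ = V_2/(1+r)^2 = 32.8631/(1+0.149)^2 = 24.8925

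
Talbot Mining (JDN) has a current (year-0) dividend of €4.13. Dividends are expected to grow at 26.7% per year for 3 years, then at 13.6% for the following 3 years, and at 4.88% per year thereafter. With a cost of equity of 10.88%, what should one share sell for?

Three-stage DDM. Project D₁…D_6; terminal Gordon value at t=6 with g = 0.0488; discount at r = 0.1088.
D_1 = 5.2327
D_2 = 6.6298
D_3 = 8.4000
D_4 = 9.5424
D_5 = 10.8402
D_6 = 12.3144
TV_6 = 12.9154/(0.1088−0.0488) = 215.2565
P₀ = Σ Dₜ/(1+r)ᵗ + TV_6/(1+r)^6 = 151.5159

€151.52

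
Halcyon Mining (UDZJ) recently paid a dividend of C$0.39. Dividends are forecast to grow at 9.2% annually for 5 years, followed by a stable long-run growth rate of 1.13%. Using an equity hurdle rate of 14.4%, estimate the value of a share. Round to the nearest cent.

Two-stage DDM. Project D₁…D_5 at 0.092, terminal growth 0.0113, discount at r = 0.144.
D_1 = 0.4259
D_2 = 0.4651
D_3 = 0.5078
D_4 = 0.5546
D_5 = 0.6056
Terminal value at t=5: TV = D_6/(r−g) = 0.6124/(0.144−0.0113) = 4.6152
P₀ = 0.4259/(1+0.144)^1 + 0.4651/(1+0.144)^2 + 0.5078/(1+0.144)^3 + 0.5546/(1+0.144)^4 + 0.6056/(1+0.144)^5 + 4.6152/(1+0.144)^5 = 4.0550

C$4.06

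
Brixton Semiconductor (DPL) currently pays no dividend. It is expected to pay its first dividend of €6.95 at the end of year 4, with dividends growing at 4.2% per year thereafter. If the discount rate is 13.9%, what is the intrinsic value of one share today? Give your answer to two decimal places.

€48.49

Deferred-dividend DDM. At t=3 the remaining stream is a growing perpetuity with first payment D_4 = 6.95.
V_3 = D_4/(r−g) = 6.95/(0.139−0.042) = 71.6495
P₀ = V_3/(1+r)^3 = 71.6495/(1+0.139)^3 = 48.4889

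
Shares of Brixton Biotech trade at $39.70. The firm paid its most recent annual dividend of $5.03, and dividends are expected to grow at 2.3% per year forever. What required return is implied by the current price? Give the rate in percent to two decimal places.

Rearranging the constant-growth DDM: r = D₁/P₀ + g.
D₁ = 5.03 × (1 + 0.023) = 5.1457.
r = 5.1457 / 39.70 + 0.023 = 0.12961 + 0.023 = 0.15261

15.26%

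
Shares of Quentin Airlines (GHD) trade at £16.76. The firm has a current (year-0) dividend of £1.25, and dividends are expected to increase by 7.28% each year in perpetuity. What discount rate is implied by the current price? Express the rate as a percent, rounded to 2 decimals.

Rearranging the constant-growth DDM: r = D₁/P₀ + g.
D₁ = 1.25 × (1 + 0.0728) = 1.3410.
r = 1.3410 / 16.76 + 0.0728 = 0.08001 + 0.0728 = 0.15281

15.28%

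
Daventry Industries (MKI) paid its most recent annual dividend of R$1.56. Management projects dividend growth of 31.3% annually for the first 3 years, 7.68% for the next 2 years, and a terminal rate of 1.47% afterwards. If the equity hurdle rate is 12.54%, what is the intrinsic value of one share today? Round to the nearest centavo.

Three-stage DDM. Project D₁…D_5; terminal Gordon value at t=5 with g = 0.0147; discount at r = 0.1254.
D_1 = 2.0483
D_2 = 2.6894
D_3 = 3.5312
D_4 = 3.8024
D_5 = 4.0944
TV_5 = 4.1546/(0.1254−0.0147) = 37.5300
P₀ = Σ Dₜ/(1+r)ᵗ + TV_5/(1+r)^5 = 31.8489

R$31.85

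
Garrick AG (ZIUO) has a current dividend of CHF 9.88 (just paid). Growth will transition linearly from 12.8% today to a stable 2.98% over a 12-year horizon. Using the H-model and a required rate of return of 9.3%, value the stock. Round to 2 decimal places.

CHF 253.10

H-model: P₀ = D₀[(1+g_L) + H(g_S−g_L)]/(r−g_L), with H = 12/2 = 6.
P₀ = 9.88 × [(1+0.0298) + 6×(0.128−0.0298)] / (0.093−0.0298)
   = 9.88 × 1.6190 / 0.0632 = 253.0968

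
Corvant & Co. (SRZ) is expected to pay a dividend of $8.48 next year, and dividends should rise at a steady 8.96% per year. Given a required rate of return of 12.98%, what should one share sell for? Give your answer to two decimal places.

$210.95

Gordon growth model: P₀ = D₁/(r − g), with D₁ = 8.48 given directly.
P₀ = 8.4800 / (0.1298 − 0.0896) = 8.4800 / 0.0402 = 210.9453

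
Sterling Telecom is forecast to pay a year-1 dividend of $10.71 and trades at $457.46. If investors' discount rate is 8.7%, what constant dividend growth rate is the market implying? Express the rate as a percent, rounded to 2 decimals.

From P₀ = D₁/(r − g), the implied growth is g = r − D₁/P₀.
g = 0.087 − 10.71/457.46 = 0.087 − 0.02341 = 0.06359

6.36%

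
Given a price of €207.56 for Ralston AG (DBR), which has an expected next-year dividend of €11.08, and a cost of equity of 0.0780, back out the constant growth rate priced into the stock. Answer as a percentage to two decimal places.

From P₀ = D₁/(r − g), the implied growth is g = r − D₁/P₀.
g = 0.078 − 11.08/207.56 = 0.078 − 0.05338 = 0.02462

2.46%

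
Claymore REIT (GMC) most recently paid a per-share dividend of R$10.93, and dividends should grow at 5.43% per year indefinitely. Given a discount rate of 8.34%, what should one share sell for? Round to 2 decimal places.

Gordon growth model: P₀ = D₁/(r − g). D₁ = 10.93 × (1 + 0.0543) = 11.5235.
P₀ = 11.5235 / (0.0834 − 0.0543) = 11.5235 / 0.0291 = 395.9965

R$396.00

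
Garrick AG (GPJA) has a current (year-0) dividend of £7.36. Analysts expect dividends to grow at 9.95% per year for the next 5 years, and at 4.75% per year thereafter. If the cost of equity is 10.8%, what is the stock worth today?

£158.58

Two-stage DDM. Project D₁…D_5 at 0.0995, terminal growth 0.0475, discount at r = 0.108.
D_1 = 8.0923
D_2 = 8.8975
D_3 = 9.7828
D_4 = 10.7562
D_5 = 11.8264
Terminal value at t=5: TV = D_6/(r−g) = 12.3882/(0.108−0.0475) = 204.7635
P₀ = 8.0923/(1+0.108)^1 + 8.8975/(1+0.108)^2 + 9.7828/(1+0.108)^3 + 10.7562/(1+0.108)^4 + 11.8264/(1+0.108)^5 + 204.7635/(1+0.108)^5 = 158.5796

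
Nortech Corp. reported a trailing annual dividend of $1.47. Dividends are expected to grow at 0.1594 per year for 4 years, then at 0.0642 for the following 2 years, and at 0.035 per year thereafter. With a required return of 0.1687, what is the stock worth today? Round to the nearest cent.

Three-stage DDM. Project D₁…D_6; terminal Gordon value at t=6 with g = 0.035; discount at r = 0.1687.
D_1 = 1.7043
D_2 = 1.9760
D_3 = 2.2910
D_4 = 2.6561
D_5 = 2.8267
D_6 = 3.0081
TV_6 = 3.1134/(0.1687−0.035) = 23.2866
P₀ = Σ Dₜ/(1+r)ᵗ + TV_6/(1+r)^6 = 17.3797

$17.38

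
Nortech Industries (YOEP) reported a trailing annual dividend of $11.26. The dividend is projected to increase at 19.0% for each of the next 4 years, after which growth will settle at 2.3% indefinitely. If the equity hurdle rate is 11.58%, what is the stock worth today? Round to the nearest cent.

Two-stage DDM. Project D₁…D_4 at 0.19, terminal growth 0.023, discount at r = 0.1158.
D_1 = 13.3994
D_2 = 15.9453
D_3 = 18.9749
D_4 = 22.5801
Terminal value at t=4: TV = D_5/(r−g) = 23.0995/(0.1158−0.023) = 248.9166
P₀ = 13.3994/(1+0.1158)^1 + 15.9453/(1+0.1158)^2 + 18.9749/(1+0.1158)^3 + 22.5801/(1+0.1158)^4 + 248.9166/(1+0.1158)^4 = 213.6288

$213.63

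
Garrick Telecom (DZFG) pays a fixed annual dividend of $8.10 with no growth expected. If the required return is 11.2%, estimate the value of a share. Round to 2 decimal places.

$72.32

Zero-growth DDM (perpetuity): P₀ = D/r = 8.10 / 0.112 = 72.3214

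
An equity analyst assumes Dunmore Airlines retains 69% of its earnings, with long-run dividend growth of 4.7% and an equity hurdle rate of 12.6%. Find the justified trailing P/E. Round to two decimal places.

Payout ratio b = 1 − 0.69 = 0.31.
Justified trailing P/E = b(1+g)/(r−g) = 0.31×(1+0.047)/(0.126−0.047) = 4.1085

4.11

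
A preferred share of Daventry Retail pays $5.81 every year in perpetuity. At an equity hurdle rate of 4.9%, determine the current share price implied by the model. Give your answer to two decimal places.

Zero-growth DDM (perpetuity): P₀ = D/r = 5.81 / 0.049 = 118.5714

$118.57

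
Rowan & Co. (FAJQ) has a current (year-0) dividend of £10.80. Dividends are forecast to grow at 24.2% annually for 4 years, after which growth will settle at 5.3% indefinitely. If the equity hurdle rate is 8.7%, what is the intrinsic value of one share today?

£631.04

Two-stage DDM. Project D₁…D_4 at 0.242, terminal growth 0.053, discount at r = 0.087.
D_1 = 13.4136
D_2 = 16.6597
D_3 = 20.6913
D_4 = 25.6986
Terminal value at t=4: TV = D_5/(r−g) = 27.0607/(0.087−0.053) = 795.9020
P₀ = 13.4136/(1+0.087)^1 + 16.6597/(1+0.087)^2 + 20.6913/(1+0.087)^3 + 25.6986/(1+0.087)^4 + 795.9020/(1+0.087)^4 = 631.0446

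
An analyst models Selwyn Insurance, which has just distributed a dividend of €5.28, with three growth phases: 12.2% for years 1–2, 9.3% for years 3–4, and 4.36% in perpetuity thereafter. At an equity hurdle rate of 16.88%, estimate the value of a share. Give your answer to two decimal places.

Three-stage DDM. Project D₁…D_4; terminal Gordon value at t=4 with g = 0.0436; discount at r = 0.1688.
D_1 = 5.9242
D_2 = 6.6469
D_3 = 7.2651
D_4 = 7.9407
TV_4 = 8.2869/(0.1688−0.0436) = 66.1896
P₀ = Σ Dₜ/(1+r)ᵗ + TV_4/(1+r)^4 = 54.2067

€54.21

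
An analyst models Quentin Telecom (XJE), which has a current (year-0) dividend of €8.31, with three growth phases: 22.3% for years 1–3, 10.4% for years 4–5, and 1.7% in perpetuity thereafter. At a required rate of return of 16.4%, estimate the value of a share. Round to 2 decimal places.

€105.34

Three-stage DDM. Project D₁…D_5; terminal Gordon value at t=5 with g = 0.017; discount at r = 0.164.
D_1 = 10.1631
D_2 = 12.4295
D_3 = 15.2013
D_4 = 16.7822
D_5 = 18.5276
TV_5 = 18.8425/(0.164−0.017) = 128.1806
P₀ = Σ Dₜ/(1+r)ᵗ + TV_5/(1+r)^5 = 105.3434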